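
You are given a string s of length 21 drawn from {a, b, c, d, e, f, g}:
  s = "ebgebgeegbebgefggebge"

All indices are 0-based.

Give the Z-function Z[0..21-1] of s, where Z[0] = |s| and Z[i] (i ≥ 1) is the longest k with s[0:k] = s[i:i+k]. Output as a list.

Z[0]=21
i=1: i≥r, start 0; Z[1]=0
i=2: i≥r, start 0; Z[2]=0
i=3: i≥r, start 0; Z[3]=4 grow→box=[3,7)
i=4: min(r-i=3, Z[1]=0)=0; Z[4]=0
i=5: min(r-i=2, Z[2]=0)=0; Z[5]=0
i=6: min(r-i=1, Z[3]=4)=1; Z[6]=1
i=7: i≥r, start 0; Z[7]=1 grow→box=[7,8)
i=8: i≥r, start 0; Z[8]=0
i=9: i≥r, start 0; Z[9]=0
i=10: i≥r, start 0; Z[10]=4 grow→box=[10,14)
i=11: min(r-i=3, Z[1]=0)=0; Z[11]=0
i=12: min(r-i=2, Z[2]=0)=0; Z[12]=0
i=13: min(r-i=1, Z[3]=4)=1; Z[13]=1
i=14: i≥r, start 0; Z[14]=0
i=15: i≥r, start 0; Z[15]=0
i=16: i≥r, start 0; Z[16]=0
i=17: i≥r, start 0; Z[17]=4 grow→box=[17,21)
i=18: min(r-i=3, Z[1]=0)=0; Z[18]=0
i=19: min(r-i=2, Z[2]=0)=0; Z[19]=0
i=20: min(r-i=1, Z[3]=4)=1; Z[20]=1

[21, 0, 0, 4, 0, 0, 1, 1, 0, 0, 4, 0, 0, 1, 0, 0, 0, 4, 0, 0, 1]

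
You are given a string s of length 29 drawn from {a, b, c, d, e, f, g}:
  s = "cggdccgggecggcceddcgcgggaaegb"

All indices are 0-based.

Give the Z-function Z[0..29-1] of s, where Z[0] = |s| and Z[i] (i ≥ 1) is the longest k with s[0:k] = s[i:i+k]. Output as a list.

Z[0]=29
i=1: i≥r, start 0; Z[1]=0
i=2: i≥r, start 0; Z[2]=0
i=3: i≥r, start 0; Z[3]=0
i=4: i≥r, start 0; Z[4]=1 scan→box=[4,5)
i=5: i≥r, start 0; Z[5]=3 scan→box=[5,8)
i=6: min(r-i=2, Z[1]=0)=0; Z[6]=0
i=7: min(r-i=1, Z[2]=0)=0; Z[7]=0
i=8: i≥r, start 0; Z[8]=0
i=9: i≥r, start 0; Z[9]=0
i=10: i≥r, start 0; Z[10]=3 scan→box=[10,13)
i=11: min(r-i=2, Z[1]=0)=0; Z[11]=0
i=12: min(r-i=1, Z[2]=0)=0; Z[12]=0
i=13: i≥r, start 0; Z[13]=1 scan→box=[13,14)
i=14: i≥r, start 0; Z[14]=1 scan→box=[14,15)
i=15: i≥r, start 0; Z[15]=0
i=16: i≥r, start 0; Z[16]=0
i=17: i≥r, start 0; Z[17]=0
i=18: i≥r, start 0; Z[18]=2 scan→box=[18,20)
i=19: min(r-i=1, Z[1]=0)=0; Z[19]=0
i=20: i≥r, start 0; Z[20]=3 scan→box=[20,23)
i=21: min(r-i=2, Z[1]=0)=0; Z[21]=0
i=22: min(r-i=1, Z[2]=0)=0; Z[22]=0
i=23: i≥r, start 0; Z[23]=0
i=24: i≥r, start 0; Z[24]=0
i=25: i≥r, start 0; Z[25]=0
i=26: i≥r, start 0; Z[26]=0
i=27: i≥r, start 0; Z[27]=0
i=28: i≥r, start 0; Z[28]=0

[29, 0, 0, 0, 1, 3, 0, 0, 0, 0, 3, 0, 0, 1, 1, 0, 0, 0, 2, 0, 3, 0, 0, 0, 0, 0, 0, 0, 0]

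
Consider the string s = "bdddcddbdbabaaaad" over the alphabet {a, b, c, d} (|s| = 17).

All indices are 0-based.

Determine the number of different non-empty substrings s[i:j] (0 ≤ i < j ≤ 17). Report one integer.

sorted suffixes:
  #0 SA[0]=12  'aaaad'
  #1 SA[1]=13  'aaad'
  #2 SA[2]=14  'aad'
  #3 SA[3]=10  'abaaaad'
  #4 SA[4]=15  'ad'
  #5 SA[5]=11  'baaaad'
  #6 SA[6]=9  'babaaaad'
  #7 SA[7]=7  'bdbabaaaad'
  #8 SA[8]=0  'bdddcddbdbabaaaad'
  #9 SA[9]=4  'cddbdbabaaaad'
  #10 SA[10]=16  'd'
  #11 SA[11]=8  'dbabaaaad'
  #12 SA[12]=6  'dbdbabaaaad'
  #13 SA[13]=3  'dcddbdbabaaaad'
  #14 SA[14]=5  'ddbdbabaaaad'
  #15 SA[15]=2  'ddcddbdbabaaaad'
  #16 SA[16]=1  'dddcddbdbabaaaad'

SA = [12, 13, 14, 10, 15, 11, 9, 7, 0, 4, 16, 8, 6, 3, 5, 2, 1]
i: (SA[i-1],SA[i]) lcp shared
  1: (12,13) 3 'aaa'
  2: (13,14) 2 'aa'
  3: (14,10) 1 'a'
  4: (10,15) 1 'a'
  5: (15,11) 0 ''
  6: (11,9) 2 'ba'
  7: (9,7) 1 'b'
  8: (7,0) 2 'bd'
  9: (0,4) 0 ''
  10: (4,16) 0 ''
  11: (16,8) 1 'd'
  12: (8,6) 2 'db'
  13: (6,3) 1 'd'
  14: (3,5) 1 'd'
  15: (5,2) 2 'dd'
  16: (2,1) 2 'dd'

n(n+1)/2 = 17·18/2 = 153
Σ LCP = 0 + 3 + 2 + 1 + 1 + 0 + 2 + 1 + 2 + 0 + 0 + 1 + 2 + 1 + 1 + 2 + 2 = 21
distinct = 153 − 21 = 132

132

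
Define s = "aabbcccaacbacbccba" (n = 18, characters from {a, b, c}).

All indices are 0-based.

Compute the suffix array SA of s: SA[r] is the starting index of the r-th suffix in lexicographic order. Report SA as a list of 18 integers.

rank→(start, suffix):
  0 → (17, 'a')
  1 → (0, 'aabbcccaacbacbccba')
  2 → (7, 'aacbacbccba')
  3 → (1, 'abbcccaacbacbccba')
  4 → (8, 'acbacbccba')
  5 → (11, 'acbccba')
  6 → (16, 'ba')
  7 → (10, 'bacbccba')
  8 → (2, 'bbcccaacbacbccba')
  9 → (13, 'bccba')
  10 → (3, 'bcccaacbacbccba')
  11 → (6, 'caacbacbccba')
  12 → (15, 'cba')
  13 → (9, 'cbacbccba')
  14 → (12, 'cbccba')
  15 → (5, 'ccaacbacbccba')
  16 → (14, 'ccba')
  17 → (4, 'cccaacbacbccba')

[17, 0, 7, 1, 8, 11, 16, 10, 2, 13, 3, 6, 15, 9, 12, 5, 14, 4]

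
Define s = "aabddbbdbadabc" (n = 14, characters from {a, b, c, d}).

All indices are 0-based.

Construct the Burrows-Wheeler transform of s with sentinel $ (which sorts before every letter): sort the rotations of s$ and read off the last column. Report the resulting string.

rank  rotation         last
    0  $aabddbbdbadabc  c
    1  aabddbbdbadabc$  $
    2  abc$aabddbbdbad  d
    3  abddbbdbadabc$a  a
    4  adabc$aabddbbdb  b
    5  badabc$aabddbbd  d
    6  bbdbadabc$aabdd  d
    7  bc$aabddbbdbada  a
    8  bdbadabc$aabddb  b
    9  bddbbdbadabc$aa  a
   10  c$aabddbbdbadab  b
   11  dabc$aabddbbdba  a
   12  dbadabc$aabddbb  b
   13  dbbdbadabc$aabd  d
   14  ddbbdbadabc$aab  b

c$dabddabababdb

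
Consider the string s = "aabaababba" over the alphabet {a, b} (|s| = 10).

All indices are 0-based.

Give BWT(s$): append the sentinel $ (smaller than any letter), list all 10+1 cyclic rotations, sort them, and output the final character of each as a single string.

ab$baabbaaa

rank  rotation     last
    0  $aabaababba  a
    1  a$aabaababb  b
    2  aabaababba$  $
    3  aababba$aab  b
    4  abaababba$a  a
    5  ababba$aaba  a
    6  abba$aabaab  b
    7  ba$aabaabab  b
    8  baababba$aa  a
    9  babba$aabaa  a
   10  bba$aabaaba  a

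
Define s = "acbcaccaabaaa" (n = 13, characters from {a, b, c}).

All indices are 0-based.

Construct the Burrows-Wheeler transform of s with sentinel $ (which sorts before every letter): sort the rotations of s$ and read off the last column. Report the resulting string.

rank  rotation        last
    0  $acbcaccaabaaa  a
    1  a$acbcaccaabaa  a
    2  aa$acbcaccaaba  a
    3  aaa$acbcaccaab  b
    4  aabaaa$acbcacc  c
    5  abaaa$acbcacca  a
    6  acbcaccaabaaa$  $
    7  accaabaaa$acbc  c
    8  baaa$acbcaccaa  a
    9  bcaccaabaaa$ac  c
   10  caabaaa$acbcac  c
   11  caccaabaaa$acb  b
   12  cbcaccaabaaa$a  a
   13  ccaabaaa$acbca  a

aaabca$caccbaa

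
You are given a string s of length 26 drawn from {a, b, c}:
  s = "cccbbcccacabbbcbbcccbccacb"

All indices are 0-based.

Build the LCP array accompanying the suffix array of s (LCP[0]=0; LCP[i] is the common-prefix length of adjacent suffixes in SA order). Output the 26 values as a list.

[0, 1, 2, 0, 1, 2, 3, 5, 1, 2, 3, 4, 0, 2, 3, 1, 2, 6, 2, 1, 4, 2, 3, 2, 3, 4]

rank→(start, suffix):
  0 → (10, 'abbbcbbcccbccacb')
  1 → (8, 'acabbbcbbcccbccacb')
  2 → (23, 'acb')
  3 → (25, 'b')
  4 → (11, 'bbbcbbcccbccacb')
  5 → (12, 'bbcbbcccbccacb')
  6 → (3, 'bbcccacabbbcbbcccbccacb')
  7 → (15, 'bbcccbccacb')
  8 → (13, 'bcbbcccbccacb')
  9 → (20, 'bccacb')
  10 → (4, 'bcccacabbbcbbcccbccacb')
  11 → (16, 'bcccbccacb')
  12 → (9, 'cabbbcbbcccbccacb')
  13 → (7, 'cacabbbcbbcccbccacb')
  14 → (22, 'cacb')
  15 → (24, 'cb')
  16 → (2, 'cbbcccacabbbcbbcccbccacb')
  17 → (14, 'cbbcccbccacb')
  18 → (19, 'cbccacb')
  19 → (6, 'ccacabbbcbbcccbccacb')
  20 → (21, 'ccacb')
  21 → (1, 'ccbbcccacabbbcbbcccbccacb')
  22 → (18, 'ccbccacb')
  23 → (5, 'cccacabbbcbbcccbccacb')
  24 → (0, 'cccbbcccacabbbcbbcccbccacb')
  25 → (17, 'cccbccacb')

SA = [10, 8, 23, 25, 11, 12, 3, 15, 13, 20, 4, 16, 9, 7, 22, 24, 2, 14, 19, 6, 21, 1, 18, 5, 0, 17]
i: (SA[i-1],SA[i]) lcp shared
  1: (10,8) 1 'a'
  2: (8,23) 2 'ac'
  3: (23,25) 0 ''
  4: (25,11) 1 'b'
  5: (11,12) 2 'bb'
  6: (12,3) 3 'bbc'
  7: (3,15) 5 'bbccc'
  8: (15,13) 1 'b'
  9: (13,20) 2 'bc'
  10: (20,4) 3 'bcc'
  11: (4,16) 4 'bccc'
  12: (16,9) 0 ''
  13: (9,7) 2 'ca'
  14: (7,22) 3 'cac'
  15: (22,24) 1 'c'
  16: (24,2) 2 'cb'
  17: (2,14) 6 'cbbccc'
  18: (14,19) 2 'cb'
  19: (19,6) 1 'c'
  20: (6,21) 4 'ccac'
  21: (21,1) 2 'cc'
  22: (1,18) 3 'ccb'
  23: (18,5) 2 'cc'
  24: (5,0) 3 'ccc'
  25: (0,17) 4 'cccb'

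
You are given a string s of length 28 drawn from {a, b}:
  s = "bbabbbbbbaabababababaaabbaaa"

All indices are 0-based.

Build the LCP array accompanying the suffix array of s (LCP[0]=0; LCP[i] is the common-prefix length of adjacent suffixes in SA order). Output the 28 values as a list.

[0, 1, 2, 3, 2, 3, 1, 3, 5, 7, 9, 2, 3, 0, 4, 3, 2, 4, 6, 8, 3, 1, 4, 3, 2, 3, 4, 5]

sorted suffixes:
  #0 SA[0]=27  'a'
  #1 SA[1]=26  'aa'
  #2 SA[2]=25  'aaa'
  #3 SA[3]=20  'aaabbaaa'
  #4 SA[4]=9  'aabababababaaabbaaa'
  #5 SA[5]=21  'aabbaaa'
  #6 SA[6]=18  'abaaabbaaa'
  #7 SA[7]=16  'ababaaabbaaa'
  #8 SA[8]=14  'abababaaabbaaa'
  #9 SA[9]=12  'ababababaaabbaaa'
  #10 SA[10]=10  'abababababaaabbaaa'
  #11 SA[11]=22  'abbaaa'
  #12 SA[12]=2  'abbbbbbaabababababaaabbaaa'
  #13 SA[13]=24  'baaa'
  #14 SA[14]=19  'baaabbaaa'
  #15 SA[15]=8  'baabababababaaabbaaa'
  #16 SA[16]=17  'babaaabbaaa'
  #17 SA[17]=15  'bababaaabbaaa'
  #18 SA[18]=13  'babababaaabbaaa'
  #19 SA[19]=11  'bababababaaabbaaa'
  #20 SA[20]=1  'babbbbbbaabababababaaabbaaa'
  #21 SA[21]=23  'bbaaa'
  #22 SA[22]=7  'bbaabababababaaabbaaa'
  #23 SA[23]=0  'bbabbbbbbaabababababaaabbaaa'
  #24 SA[24]=6  'bbbaabababababaaabbaaa'
  #25 SA[25]=5  'bbbbaabababababaaabbaaa'
  #26 SA[26]=4  'bbbbbaabababababaaabbaaa'
  #27 SA[27]=3  'bbbbbbaabababababaaabbaaa'

SA = [27, 26, 25, 20, 9, 21, 18, 16, 14, 12, 10, 22, 2, 24, 19, 8, 17, 15, 13, 11, 1, 23, 7, 0, 6, 5, 4, 3]
rank  pair      lcp
   1  s[27:],s[26:]  1  'a'
   2  s[26:],s[25:]  2  'aa'
   3  s[25:],s[20:]  3  'aaa'
   4  s[20:],s[9:]  2  'aa'
   5  s[9:],s[21:]  3  'aab'
   6  s[21:],s[18:]  1  'a'
   7  s[18:],s[16:]  3  'aba'
   8  s[16:],s[14:]  5  'ababa'
   9  s[14:],s[12:]  7  'abababa'
  10  s[12:],s[10:]  9  'ababababa'
  11  s[10:],s[22:]  2  'ab'
  12  s[22:],s[2:]  3  'abb'
  13  s[2:],s[24:]  0  ''
  14  s[24:],s[19:]  4  'baaa'
  15  s[19:],s[8:]  3  'baa'
  16  s[8:],s[17:]  2  'ba'
  17  s[17:],s[15:]  4  'baba'
  18  s[15:],s[13:]  6  'bababa'
  19  s[13:],s[11:]  8  'babababa'
  20  s[11:],s[1:]  3  'bab'
  21  s[1:],s[23:]  1  'b'
  22  s[23:],s[7:]  4  'bbaa'
  23  s[7:],s[0:]  3  'bba'
  24  s[0:],s[6:]  2  'bb'
  25  s[6:],s[5:]  3  'bbb'
  26  s[5:],s[4:]  4  'bbbb'
  27  s[4:],s[3:]  5  'bbbbb'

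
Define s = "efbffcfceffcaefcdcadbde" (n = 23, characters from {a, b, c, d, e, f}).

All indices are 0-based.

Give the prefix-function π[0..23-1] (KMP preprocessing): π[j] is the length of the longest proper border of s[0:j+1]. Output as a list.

[0, 0, 0, 0, 0, 0, 0, 0, 1, 2, 0, 0, 0, 1, 2, 0, 0, 0, 0, 0, 0, 0, 1]

π[0] = 0
j=1 s[j]='f': π[1]=0 (border '')
j=2 s[j]='b': π[2]=0 (border '')
j=3 s[j]='f': π[3]=0 (border '')
j=4 s[j]='f': π[4]=0 (border '')
j=5 s[j]='c': π[5]=0 (border '')
j=6 s[j]='f': π[6]=0 (border '')
j=7 s[j]='c': π[7]=0 (border '')
j=8 s[j]='e': π[8]=1 (border 'e')
j=9 s[j]='f': π[9]=2 (border 'ef')
j=10 s[j]='f': k: 2→0; π[10]=0 (border '')
j=11 s[j]='c': π[11]=0 (border '')
j=12 s[j]='a': π[12]=0 (border '')
j=13 s[j]='e': π[13]=1 (border 'e')
j=14 s[j]='f': π[14]=2 (border 'ef')
j=15 s[j]='c': k: 2→0; π[15]=0 (border '')
j=16 s[j]='d': π[16]=0 (border '')
j=17 s[j]='c': π[17]=0 (border '')
j=18 s[j]='a': π[18]=0 (border '')
j=19 s[j]='d': π[19]=0 (border '')
j=20 s[j]='b': π[20]=0 (border '')
j=21 s[j]='d': π[21]=0 (border '')
j=22 s[j]='e': π[22]=1 (border 'e')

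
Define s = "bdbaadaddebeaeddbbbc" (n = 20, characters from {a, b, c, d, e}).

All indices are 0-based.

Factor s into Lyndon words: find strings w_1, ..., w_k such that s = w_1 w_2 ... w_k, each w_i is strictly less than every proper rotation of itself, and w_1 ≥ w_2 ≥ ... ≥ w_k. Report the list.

emit factor 1: 'bd' (i=0, period=2)
emit factor 2: 'b' (i=2, period=1)
emit factor 3: 'aadaddebeaeddbbbc' (i=3, period=17)

["bd", "b", "aadaddebeaeddbbbc"]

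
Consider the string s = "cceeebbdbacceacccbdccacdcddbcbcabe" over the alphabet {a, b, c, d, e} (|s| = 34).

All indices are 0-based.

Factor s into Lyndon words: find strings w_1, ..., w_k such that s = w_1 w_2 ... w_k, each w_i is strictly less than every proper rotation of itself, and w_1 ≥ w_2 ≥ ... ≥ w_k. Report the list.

["cceee", "bbd", "b", "acce", "acccbdccacdcddbcbc", "abe"]

emit factor 1: 'cceee' (i=0, period=5)
emit factor 2: 'bbd' (i=5, period=3)
emit factor 3: 'b' (i=8, period=1)
emit factor 4: 'acce' (i=9, period=4)
emit factor 5: 'acccbdccacdcddbcbc' (i=13, period=18)
emit factor 6: 'abe' (i=31, period=3)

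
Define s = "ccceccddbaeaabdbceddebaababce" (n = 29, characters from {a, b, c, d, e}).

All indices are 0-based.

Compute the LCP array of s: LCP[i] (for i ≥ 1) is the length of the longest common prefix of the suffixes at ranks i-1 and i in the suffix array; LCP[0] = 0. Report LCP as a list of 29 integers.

rank | idx | suffix
   0 |  22 | aababce
   1 |  11 | aabdbceddebaababce
   2 |  23 | ababce
   3 |  25 | abce
   4 |  12 | abdbceddebaababce
   5 |   9 | aeaabdbceddebaababce
   6 |  21 | baababce
   7 |  24 | babce
   8 |   8 | baeaabdbceddebaababce
   9 |  26 | bce
  10 |  15 | bceddebaababce
  11 |  13 | bdbceddebaababce
  12 |   0 | ccceccddbaeaabdbceddebaababce
  13 |   4 | ccddbaeaabdbceddebaababce
  14 |   1 | cceccddbaeaabdbceddebaababce
  15 |   5 | cddbaeaabdbceddebaababce
  16 |  27 | ce
  17 |   2 | ceccddbaeaabdbceddebaababce
  18 |  16 | ceddebaababce
  19 |   7 | dbaeaabdbceddebaababce
  20 |  14 | dbceddebaababce
  21 |   6 | ddbaeaabdbceddebaababce
  22 |  18 | ddebaababce
  23 |  19 | debaababce
  24 |  28 | e
  25 |  10 | eaabdbceddebaababce
  26 |  20 | ebaababce
  27 |   3 | eccddbaeaabdbceddebaababce
  28 |  17 | eddebaababce

SA = [22, 11, 23, 25, 12, 9, 21, 24, 8, 26, 15, 13, 0, 4, 1, 5, 27, 2, 16, 7, 14, 6, 18, 19, 28, 10, 20, 3, 17]
rank  pair      lcp
   1  s[22:],s[11:]  3  'aab'
   2  s[11:],s[23:]  1  'a'
   3  s[23:],s[25:]  2  'ab'
   4  s[25:],s[12:]  2  'ab'
   5  s[12:],s[9:]  1  'a'
   6  s[9:],s[21:]  0  ''
   7  s[21:],s[24:]  2  'ba'
   8  s[24:],s[8:]  2  'ba'
   9  s[8:],s[26:]  1  'b'
  10  s[26:],s[15:]  3  'bce'
  11  s[15:],s[13:]  1  'b'
  12  s[13:],s[0:]  0  ''
  13  s[0:],s[4:]  2  'cc'
  14  s[4:],s[1:]  2  'cc'
  15  s[1:],s[5:]  1  'c'
  16  s[5:],s[27:]  1  'c'
  17  s[27:],s[2:]  2  'ce'
  18  s[2:],s[16:]  2  'ce'
  19  s[16:],s[7:]  0  ''
  20  s[7:],s[14:]  2  'db'
  21  s[14:],s[6:]  1  'd'
  22  s[6:],s[18:]  2  'dd'
  23  s[18:],s[19:]  1  'd'
  24  s[19:],s[28:]  0  ''
  25  s[28:],s[10:]  1  'e'
  26  s[10:],s[20:]  1  'e'
  27  s[20:],s[3:]  1  'e'
  28  s[3:],s[17:]  1  'e'

[0, 3, 1, 2, 2, 1, 0, 2, 2, 1, 3, 1, 0, 2, 2, 1, 1, 2, 2, 0, 2, 1, 2, 1, 0, 1, 1, 1, 1]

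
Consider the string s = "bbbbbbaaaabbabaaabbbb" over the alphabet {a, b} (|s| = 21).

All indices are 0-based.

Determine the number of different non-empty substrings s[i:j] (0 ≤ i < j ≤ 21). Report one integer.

177

rank→(start, suffix):
  0 → (6, 'aaaabbabaaabbbb')
  1 → (7, 'aaabbabaaabbbb')
  2 → (14, 'aaabbbb')
  3 → (8, 'aabbabaaabbbb')
  4 → (15, 'aabbbb')
  5 → (12, 'abaaabbbb')
  6 → (9, 'abbabaaabbbb')
  7 → (16, 'abbbb')
  8 → (20, 'b')
  9 → (5, 'baaaabbabaaabbbb')
  10 → (13, 'baaabbbb')
  11 → (11, 'babaaabbbb')
  12 → (19, 'bb')
  13 → (4, 'bbaaaabbabaaabbbb')
  14 → (10, 'bbabaaabbbb')
  15 → (18, 'bbb')
  16 → (3, 'bbbaaaabbabaaabbbb')
  17 → (17, 'bbbb')
  18 → (2, 'bbbbaaaabbabaaabbbb')
  19 → (1, 'bbbbbaaaabbabaaabbbb')
  20 → (0, 'bbbbbbaaaabbabaaabbbb')

SA = [6, 7, 14, 8, 15, 12, 9, 16, 20, 5, 13, 11, 19, 4, 10, 18, 3, 17, 2, 1, 0]
i: (SA[i-1],SA[i]) lcp shared
  1: (6,7) 3 'aaa'
  2: (7,14) 5 'aaabb'
  3: (14,8) 2 'aa'
  4: (8,15) 4 'aabb'
  5: (15,12) 1 'a'
  6: (12,9) 2 'ab'
  7: (9,16) 3 'abb'
  8: (16,20) 0 ''
  9: (20,5) 1 'b'
  10: (5,13) 4 'baaa'
  11: (13,11) 2 'ba'
  12: (11,19) 1 'b'
  13: (19,4) 2 'bb'
  14: (4,10) 3 'bba'
  15: (10,18) 2 'bb'
  16: (18,3) 3 'bbb'
  17: (3,17) 3 'bbb'
  18: (17,2) 4 'bbbb'
  19: (2,1) 4 'bbbb'
  20: (1,0) 5 'bbbbb'

n(n+1)/2 = 21·22/2 = 231
Σ LCP = 0 + 3 + 5 + 2 + 4 + 1 + 2 + 3 + 0 + 1 + 4 + 2 + 1 + 2 + 3 + 2 + 3 + 3 + 4 + 4 + 5 = 54
distinct = 231 − 54 = 177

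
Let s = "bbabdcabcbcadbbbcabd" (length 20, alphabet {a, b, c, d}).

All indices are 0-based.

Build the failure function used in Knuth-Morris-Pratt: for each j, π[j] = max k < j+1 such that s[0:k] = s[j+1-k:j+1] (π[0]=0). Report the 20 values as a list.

π[0] = 0
j=1 s[j]='b': π[1]=1 (border 'b')
j=2 s[j]='a': k: 1→0; π[2]=0 (border '')
j=3 s[j]='b': π[3]=1 (border 'b')
j=4 s[j]='d': k: 1→0; π[4]=0 (border '')
j=5 s[j]='c': π[5]=0 (border '')
j=6 s[j]='a': π[6]=0 (border '')
j=7 s[j]='b': π[7]=1 (border 'b')
j=8 s[j]='c': k: 1→0; π[8]=0 (border '')
j=9 s[j]='b': π[9]=1 (border 'b')
j=10 s[j]='c': k: 1→0; π[10]=0 (border '')
j=11 s[j]='a': π[11]=0 (border '')
j=12 s[j]='d': π[12]=0 (border '')
j=13 s[j]='b': π[13]=1 (border 'b')
j=14 s[j]='b': π[14]=2 (border 'bb')
j=15 s[j]='b': k: 2→1; π[15]=2 (border 'bb')
j=16 s[j]='c': k: 2→1→0; π[16]=0 (border '')
j=17 s[j]='a': π[17]=0 (border '')
j=18 s[j]='b': π[18]=1 (border 'b')
j=19 s[j]='d': k: 1→0; π[19]=0 (border '')

[0, 1, 0, 1, 0, 0, 0, 1, 0, 1, 0, 0, 0, 1, 2, 2, 0, 0, 1, 0]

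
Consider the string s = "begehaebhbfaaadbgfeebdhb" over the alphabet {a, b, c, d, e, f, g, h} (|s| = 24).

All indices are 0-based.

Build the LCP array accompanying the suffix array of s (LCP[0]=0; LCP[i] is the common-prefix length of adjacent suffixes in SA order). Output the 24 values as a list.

sorted suffixes:
  #0 SA[0]=11  'aaadbgfeebdhb'
  #1 SA[1]=12  'aadbgfeebdhb'
  #2 SA[2]=13  'adbgfeebdhb'
  #3 SA[3]=5  'aebhbfaaadbgfeebdhb'
  #4 SA[4]=23  'b'
  #5 SA[5]=20  'bdhb'
  #6 SA[6]=0  'begehaebhbfaaadbgfeebdhb'
  #7 SA[7]=9  'bfaaadbgfeebdhb'
  #8 SA[8]=15  'bgfeebdhb'
  #9 SA[9]=7  'bhbfaaadbgfeebdhb'
  #10 SA[10]=14  'dbgfeebdhb'
  #11 SA[11]=21  'dhb'
  #12 SA[12]=19  'ebdhb'
  #13 SA[13]=6  'ebhbfaaadbgfeebdhb'
  #14 SA[14]=18  'eebdhb'
  #15 SA[15]=1  'egehaebhbfaaadbgfeebdhb'
  #16 SA[16]=3  'ehaebhbfaaadbgfeebdhb'
  #17 SA[17]=10  'faaadbgfeebdhb'
  #18 SA[18]=17  'feebdhb'
  #19 SA[19]=2  'gehaebhbfaaadbgfeebdhb'
  #20 SA[20]=16  'gfeebdhb'
  #21 SA[21]=4  'haebhbfaaadbgfeebdhb'
  #22 SA[22]=22  'hb'
  #23 SA[23]=8  'hbfaaadbgfeebdhb'

SA = [11, 12, 13, 5, 23, 20, 0, 9, 15, 7, 14, 21, 19, 6, 18, 1, 3, 10, 17, 2, 16, 4, 22, 8]
rank  pair      lcp
   1  s[11:],s[12:]  2  'aa'
   2  s[12:],s[13:]  1  'a'
   3  s[13:],s[5:]  1  'a'
   4  s[5:],s[23:]  0  ''
   5  s[23:],s[20:]  1  'b'
   6  s[20:],s[0:]  1  'b'
   7  s[0:],s[9:]  1  'b'
   8  s[9:],s[15:]  1  'b'
   9  s[15:],s[7:]  1  'b'
  10  s[7:],s[14:]  0  ''
  11  s[14:],s[21:]  1  'd'
  12  s[21:],s[19:]  0  ''
  13  s[19:],s[6:]  2  'eb'
  14  s[6:],s[18:]  1  'e'
  15  s[18:],s[1:]  1  'e'
  16  s[1:],s[3:]  1  'e'
  17  s[3:],s[10:]  0  ''
  18  s[10:],s[17:]  1  'f'
  19  s[17:],s[2:]  0  ''
  20  s[2:],s[16:]  1  'g'
  21  s[16:],s[4:]  0  ''
  22  s[4:],s[22:]  1  'h'
  23  s[22:],s[8:]  2  'hb'

[0, 2, 1, 1, 0, 1, 1, 1, 1, 1, 0, 1, 0, 2, 1, 1, 1, 0, 1, 0, 1, 0, 1, 2]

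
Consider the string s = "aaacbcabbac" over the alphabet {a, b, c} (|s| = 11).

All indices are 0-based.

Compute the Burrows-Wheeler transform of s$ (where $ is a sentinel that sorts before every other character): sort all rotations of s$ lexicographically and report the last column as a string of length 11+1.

c$acbabacaba

rank  rotation      last
    0  $aaacbcabbac  c
    1  aaacbcabbac$  $
    2  aacbcabbac$a  a
    3  abbac$aaacbc  c
    4  ac$aaacbcabb  b
    5  acbcabbac$aa  a
    6  bac$aaacbcab  b
    7  bbac$aaacbca  a
    8  bcabbac$aaac  c
    9  c$aaacbcabba  a
   10  cabbac$aaacb  b
   11  cbcabbac$aaa  a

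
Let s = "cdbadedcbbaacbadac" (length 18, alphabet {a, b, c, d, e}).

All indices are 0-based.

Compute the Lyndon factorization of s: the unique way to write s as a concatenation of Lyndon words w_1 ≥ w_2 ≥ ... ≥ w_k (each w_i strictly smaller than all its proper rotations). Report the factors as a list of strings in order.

emit factor 1: 'cd' (i=0, period=2)
emit factor 2: 'b' (i=2, period=1)
emit factor 3: 'adedcbb' (i=3, period=7)
emit factor 4: 'aacbadac' (i=10, period=8)

["cd", "b", "adedcbb", "aacbadac"]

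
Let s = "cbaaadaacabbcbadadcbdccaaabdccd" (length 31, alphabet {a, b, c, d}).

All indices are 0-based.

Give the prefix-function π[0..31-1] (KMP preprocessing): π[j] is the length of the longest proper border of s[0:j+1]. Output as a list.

π[0] = 0
j=1 s[j]='b': π[1]=0 (border '')
j=2 s[j]='a': π[2]=0 (border '')
j=3 s[j]='a': π[3]=0 (border '')
j=4 s[j]='a': π[4]=0 (border '')
j=5 s[j]='d': π[5]=0 (border '')
j=6 s[j]='a': π[6]=0 (border '')
j=7 s[j]='a': π[7]=0 (border '')
j=8 s[j]='c': π[8]=1 (border 'c')
j=9 s[j]='a': k: 1→0; π[9]=0 (border '')
j=10 s[j]='b': π[10]=0 (border '')
j=11 s[j]='b': π[11]=0 (border '')
j=12 s[j]='c': π[12]=1 (border 'c')
j=13 s[j]='b': π[13]=2 (border 'cb')
j=14 s[j]='a': π[14]=3 (border 'cba')
j=15 s[j]='d': k: 3→0; π[15]=0 (border '')
j=16 s[j]='a': π[16]=0 (border '')
j=17 s[j]='d': π[17]=0 (border '')
j=18 s[j]='c': π[18]=1 (border 'c')
j=19 s[j]='b': π[19]=2 (border 'cb')
j=20 s[j]='d': k: 2→0; π[20]=0 (border '')
j=21 s[j]='c': π[21]=1 (border 'c')
j=22 s[j]='c': k: 1→0; π[22]=1 (border 'c')
j=23 s[j]='a': k: 1→0; π[23]=0 (border '')
j=24 s[j]='a': π[24]=0 (border '')
j=25 s[j]='a': π[25]=0 (border '')
j=26 s[j]='b': π[26]=0 (border '')
j=27 s[j]='d': π[27]=0 (border '')
j=28 s[j]='c': π[28]=1 (border 'c')
j=29 s[j]='c': k: 1→0; π[29]=1 (border 'c')
j=30 s[j]='d': k: 1→0; π[30]=0 (border '')

[0, 0, 0, 0, 0, 0, 0, 0, 1, 0, 0, 0, 1, 2, 3, 0, 0, 0, 1, 2, 0, 1, 1, 0, 0, 0, 0, 0, 1, 1, 0]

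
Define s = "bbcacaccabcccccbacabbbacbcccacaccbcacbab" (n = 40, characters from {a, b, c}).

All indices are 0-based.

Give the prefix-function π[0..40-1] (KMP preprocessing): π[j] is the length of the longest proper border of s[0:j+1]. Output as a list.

[0, 1, 0, 0, 0, 0, 0, 0, 0, 1, 0, 0, 0, 0, 0, 1, 0, 0, 0, 1, 2, 2, 0, 0, 1, 0, 0, 0, 0, 0, 0, 0, 0, 1, 0, 0, 0, 1, 0, 1]

π[0] = 0
j=1 s[j]='b': π[1]=1 (border 'b')
j=2 s[j]='c': k: 1→0; π[2]=0 (border '')
j=3 s[j]='a': π[3]=0 (border '')
j=4 s[j]='c': π[4]=0 (border '')
j=5 s[j]='a': π[5]=0 (border '')
j=6 s[j]='c': π[6]=0 (border '')
j=7 s[j]='c': π[7]=0 (border '')
j=8 s[j]='a': π[8]=0 (border '')
j=9 s[j]='b': π[9]=1 (border 'b')
j=10 s[j]='c': k: 1→0; π[10]=0 (border '')
j=11 s[j]='c': π[11]=0 (border '')
j=12 s[j]='c': π[12]=0 (border '')
j=13 s[j]='c': π[13]=0 (border '')
j=14 s[j]='c': π[14]=0 (border '')
j=15 s[j]='b': π[15]=1 (border 'b')
j=16 s[j]='a': k: 1→0; π[16]=0 (border '')
j=17 s[j]='c': π[17]=0 (border '')
j=18 s[j]='a': π[18]=0 (border '')
j=19 s[j]='b': π[19]=1 (border 'b')
j=20 s[j]='b': π[20]=2 (border 'bb')
j=21 s[j]='b': k: 2→1; π[21]=2 (border 'bb')
j=22 s[j]='a': k: 2→1→0; π[22]=0 (border '')
j=23 s[j]='c': π[23]=0 (border '')
j=24 s[j]='b': π[24]=1 (border 'b')
j=25 s[j]='c': k: 1→0; π[25]=0 (border '')
j=26 s[j]='c': π[26]=0 (border '')
j=27 s[j]='c': π[27]=0 (border '')
j=28 s[j]='a': π[28]=0 (border '')
j=29 s[j]='c': π[29]=0 (border '')
j=30 s[j]='a': π[30]=0 (border '')
j=31 s[j]='c': π[31]=0 (border '')
j=32 s[j]='c': π[32]=0 (border '')
j=33 s[j]='b': π[33]=1 (border 'b')
j=34 s[j]='c': k: 1→0; π[34]=0 (border '')
j=35 s[j]='a': π[35]=0 (border '')
j=36 s[j]='c': π[36]=0 (border '')
j=37 s[j]='b': π[37]=1 (border 'b')
j=38 s[j]='a': k: 1→0; π[38]=0 (border '')
j=39 s[j]='b': π[39]=1 (border 'b')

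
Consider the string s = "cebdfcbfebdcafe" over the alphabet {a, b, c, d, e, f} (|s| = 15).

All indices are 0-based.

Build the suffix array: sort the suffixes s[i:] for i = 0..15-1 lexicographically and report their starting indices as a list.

[12, 9, 2, 6, 11, 5, 0, 10, 3, 14, 8, 1, 4, 13, 7]

rank | idx | suffix
   0 |  12 | afe
   1 |   9 | bdcafe
   2 |   2 | bdfcbfebdcafe
   3 |   6 | bfebdcafe
   4 |  11 | cafe
   5 |   5 | cbfebdcafe
   6 |   0 | cebdfcbfebdcafe
   7 |  10 | dcafe
   8 |   3 | dfcbfebdcafe
   9 |  14 | e
  10 |   8 | ebdcafe
  11 |   1 | ebdfcbfebdcafe
  12 |   4 | fcbfebdcafe
  13 |  13 | fe
  14 |   7 | febdcafe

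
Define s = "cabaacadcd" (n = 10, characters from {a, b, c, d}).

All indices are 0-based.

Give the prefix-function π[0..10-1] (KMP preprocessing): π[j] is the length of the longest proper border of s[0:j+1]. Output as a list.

[0, 0, 0, 0, 0, 1, 2, 0, 1, 0]

π[0] = 0
j=1 s[j]='a': π[1]=0 (border '')
j=2 s[j]='b': π[2]=0 (border '')
j=3 s[j]='a': π[3]=0 (border '')
j=4 s[j]='a': π[4]=0 (border '')
j=5 s[j]='c': π[5]=1 (border 'c')
j=6 s[j]='a': π[6]=2 (border 'ca')
j=7 s[j]='d': k: 2→0; π[7]=0 (border '')
j=8 s[j]='c': π[8]=1 (border 'c')
j=9 s[j]='d': k: 1→0; π[9]=0 (border '')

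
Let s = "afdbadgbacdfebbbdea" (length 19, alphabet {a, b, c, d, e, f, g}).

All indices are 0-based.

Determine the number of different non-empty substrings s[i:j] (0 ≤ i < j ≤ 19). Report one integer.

rank | idx | suffix
   0 |  18 | a
   1 |   8 | acdfebbbdea
   2 |   4 | adgbacdfebbbdea
   3 |   0 | afdbadgbacdfebbbdea
   4 |   7 | bacdfebbbdea
   5 |   3 | badgbacdfebbbdea
   6 |  13 | bbbdea
   7 |  14 | bbdea
   8 |  15 | bdea
   9 |   9 | cdfebbbdea
  10 |   2 | dbadgbacdfebbbdea
  11 |  16 | dea
  12 |  10 | dfebbbdea
  13 |   5 | dgbacdfebbbdea
  14 |  17 | ea
  15 |  12 | ebbbdea
  16 |   1 | fdbadgbacdfebbbdea
  17 |  11 | febbbdea
  18 |   6 | gbacdfebbbdea

SA = [18, 8, 4, 0, 7, 3, 13, 14, 15, 9, 2, 16, 10, 5, 17, 12, 1, 11, 6]
i: (SA[i-1],SA[i]) lcp shared
  1: (18,8) 1 'a'
  2: (8,4) 1 'a'
  3: (4,0) 1 'a'
  4: (0,7) 0 ''
  5: (7,3) 2 'ba'
  6: (3,13) 1 'b'
  7: (13,14) 2 'bb'
  8: (14,15) 1 'b'
  9: (15,9) 0 ''
  10: (9,2) 0 ''
  11: (2,16) 1 'd'
  12: (16,10) 1 'd'
  13: (10,5) 1 'd'
  14: (5,17) 0 ''
  15: (17,12) 1 'e'
  16: (12,1) 0 ''
  17: (1,11) 1 'f'
  18: (11,6) 0 ''

n(n+1)/2 = 19·20/2 = 190
Σ LCP = 0 + 1 + 1 + 1 + 0 + 2 + 1 + 2 + 1 + 0 + 0 + 1 + 1 + 1 + 0 + 1 + 0 + 1 + 0 = 14
distinct = 190 − 14 = 176

176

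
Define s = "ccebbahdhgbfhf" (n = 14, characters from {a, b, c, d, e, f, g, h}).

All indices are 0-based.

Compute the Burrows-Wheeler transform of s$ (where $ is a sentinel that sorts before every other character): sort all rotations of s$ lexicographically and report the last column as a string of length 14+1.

fbbeg$chchbhafd

rank  rotation         last
    0  $ccebbahdhgbfhf  f
    1  ahdhgbfhf$ccebb  b
    2  bahdhgbfhf$cceb  b
    3  bbahdhgbfhf$cce  e
    4  bfhf$ccebbahdhg  g
    5  ccebbahdhgbfhf$  $
    6  cebbahdhgbfhf$c  c
    7  dhgbfhf$ccebbah  h
    8  ebbahdhgbfhf$cc  c
    9  f$ccebbahdhgbfh  h
   10  fhf$ccebbahdhgb  b
   11  gbfhf$ccebbahdh  h
   12  hdhgbfhf$ccebba  a
   13  hf$ccebbahdhgbf  f
   14  hgbfhf$ccebbahd  d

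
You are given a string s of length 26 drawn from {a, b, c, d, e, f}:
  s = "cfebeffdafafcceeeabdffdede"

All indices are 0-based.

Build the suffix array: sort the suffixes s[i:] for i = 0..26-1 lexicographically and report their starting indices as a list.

[17, 8, 10, 18, 3, 12, 13, 0, 7, 24, 22, 19, 25, 16, 2, 23, 15, 14, 4, 9, 11, 6, 21, 1, 5, 20]

rank→(start, suffix):
  0 → (17, 'abdffdede')
  1 → (8, 'afafcceeeabdffdede')
  2 → (10, 'afcceeeabdffdede')
  3 → (18, 'bdffdede')
  4 → (3, 'beffdafafcceeeabdffdede')
  5 → (12, 'cceeeabdffdede')
  6 → (13, 'ceeeabdffdede')
  7 → (0, 'cfebeffdafafcceeeabdffdede')
  8 → (7, 'dafafcceeeabdffdede')
  9 → (24, 'de')
  10 → (22, 'dede')
  11 → (19, 'dffdede')
  12 → (25, 'e')
  13 → (16, 'eabdffdede')
  14 → (2, 'ebeffdafafcceeeabdffdede')
  15 → (23, 'ede')
  16 → (15, 'eeabdffdede')
  17 → (14, 'eeeabdffdede')
  18 → (4, 'effdafafcceeeabdffdede')
  19 → (9, 'fafcceeeabdffdede')
  20 → (11, 'fcceeeabdffdede')
  21 → (6, 'fdafafcceeeabdffdede')
  22 → (21, 'fdede')
  23 → (1, 'febeffdafafcceeeabdffdede')
  24 → (5, 'ffdafafcceeeabdffdede')
  25 → (20, 'ffdede')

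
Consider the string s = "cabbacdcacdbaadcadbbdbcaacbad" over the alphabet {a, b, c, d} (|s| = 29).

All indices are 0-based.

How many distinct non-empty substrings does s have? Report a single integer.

393

rank→(start, suffix):
  0 → (23, 'aacbad')
  1 → (12, 'aadcadbbdbcaacbad')
  2 → (1, 'abbacdcacdbaadcadbbdbcaacbad')
  3 → (24, 'acbad')
  4 → (8, 'acdbaadcadbbdbcaacbad')
  5 → (4, 'acdcacdbaadcadbbdbcaacbad')
  6 → (27, 'ad')
  7 → (16, 'adbbdbcaacbad')
  8 → (13, 'adcadbbdbcaacbad')
  9 → (11, 'baadcadbbdbcaacbad')
  10 → (3, 'bacdcacdbaadcadbbdbcaacbad')
  11 → (26, 'bad')
  12 → (2, 'bbacdcacdbaadcadbbdbcaacbad')
  13 → (18, 'bbdbcaacbad')
  14 → (21, 'bcaacbad')
  15 → (19, 'bdbcaacbad')
  16 → (22, 'caacbad')
  17 → (0, 'cabbacdcacdbaadcadbbdbcaacbad')
  18 → (7, 'cacdbaadcadbbdbcaacbad')
  19 → (15, 'cadbbdbcaacbad')
  20 → (25, 'cbad')
  21 → (9, 'cdbaadcadbbdbcaacbad')
  22 → (5, 'cdcacdbaadcadbbdbcaacbad')
  23 → (28, 'd')
  24 → (10, 'dbaadcadbbdbcaacbad')
  25 → (17, 'dbbdbcaacbad')
  26 → (20, 'dbcaacbad')
  27 → (6, 'dcacdbaadcadbbdbcaacbad')
  28 → (14, 'dcadbbdbcaacbad')

SA = [23, 12, 1, 24, 8, 4, 27, 16, 13, 11, 3, 26, 2, 18, 21, 19, 22, 0, 7, 15, 25, 9, 5, 28, 10, 17, 20, 6, 14]
rank  pair      lcp
   1  s[23:],s[12:]  2  'aa'
   2  s[12:],s[1:]  1  'a'
   3  s[1:],s[24:]  1  'a'
   4  s[24:],s[8:]  2  'ac'
   5  s[8:],s[4:]  3  'acd'
   6  s[4:],s[27:]  1  'a'
   7  s[27:],s[16:]  2  'ad'
   8  s[16:],s[13:]  2  'ad'
   9  s[13:],s[11:]  0  ''
  10  s[11:],s[3:]  2  'ba'
  11  s[3:],s[26:]  2  'ba'
  12  s[26:],s[2:]  1  'b'
  13  s[2:],s[18:]  2  'bb'
  14  s[18:],s[21:]  1  'b'
  15  s[21:],s[19:]  1  'b'
  16  s[19:],s[22:]  0  ''
  17  s[22:],s[0:]  2  'ca'
  18  s[0:],s[7:]  2  'ca'
  19  s[7:],s[15:]  2  'ca'
  20  s[15:],s[25:]  1  'c'
  21  s[25:],s[9:]  1  'c'
  22  s[9:],s[5:]  2  'cd'
  23  s[5:],s[28:]  0  ''
  24  s[28:],s[10:]  1  'd'
  25  s[10:],s[17:]  2  'db'
  26  s[17:],s[20:]  2  'db'
  27  s[20:],s[6:]  1  'd'
  28  s[6:],s[14:]  3  'dca'

n(n+1)/2 = 29·30/2 = 435
Σ LCP = 0 + 2 + 1 + 1 + 2 + 3 + 1 + 2 + 2 + 0 + 2 + 2 + 1 + 2 + 1 + 1 + 0 + 2 + 2 + 2 + 1 + 1 + 2 + 0 + 1 + 2 + 2 + 1 + 3 = 42
distinct = 435 − 42 = 393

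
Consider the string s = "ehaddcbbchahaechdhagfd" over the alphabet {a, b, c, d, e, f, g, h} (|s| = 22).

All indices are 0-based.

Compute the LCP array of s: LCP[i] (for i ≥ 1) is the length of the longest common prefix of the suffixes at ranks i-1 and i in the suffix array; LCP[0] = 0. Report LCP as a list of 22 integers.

[0, 1, 1, 1, 0, 1, 0, 1, 2, 0, 1, 1, 1, 0, 1, 0, 0, 0, 2, 2, 2, 1]

sorted suffixes:
  #0 SA[0]=2  'addcbbchahaechdhagfd'
  #1 SA[1]=12  'aechdhagfd'
  #2 SA[2]=18  'agfd'
  #3 SA[3]=10  'ahaechdhagfd'
  #4 SA[4]=6  'bbchahaechdhagfd'
  #5 SA[5]=7  'bchahaechdhagfd'
  #6 SA[6]=5  'cbbchahaechdhagfd'
  #7 SA[7]=8  'chahaechdhagfd'
  #8 SA[8]=14  'chdhagfd'
  #9 SA[9]=21  'd'
  #10 SA[10]=4  'dcbbchahaechdhagfd'
  #11 SA[11]=3  'ddcbbchahaechdhagfd'
  #12 SA[12]=16  'dhagfd'
  #13 SA[13]=13  'echdhagfd'
  #14 SA[14]=0  'ehaddcbbchahaechdhagfd'
  #15 SA[15]=20  'fd'
  #16 SA[16]=19  'gfd'
  #17 SA[17]=1  'haddcbbchahaechdhagfd'
  #18 SA[18]=11  'haechdhagfd'
  #19 SA[19]=17  'hagfd'
  #20 SA[20]=9  'hahaechdhagfd'
  #21 SA[21]=15  'hdhagfd'

SA = [2, 12, 18, 10, 6, 7, 5, 8, 14, 21, 4, 3, 16, 13, 0, 20, 19, 1, 11, 17, 9, 15]
i: (SA[i-1],SA[i]) lcp shared
  1: (2,12) 1 'a'
  2: (12,18) 1 'a'
  3: (18,10) 1 'a'
  4: (10,6) 0 ''
  5: (6,7) 1 'b'
  6: (7,5) 0 ''
  7: (5,8) 1 'c'
  8: (8,14) 2 'ch'
  9: (14,21) 0 ''
  10: (21,4) 1 'd'
  11: (4,3) 1 'd'
  12: (3,16) 1 'd'
  13: (16,13) 0 ''
  14: (13,0) 1 'e'
  15: (0,20) 0 ''
  16: (20,19) 0 ''
  17: (19,1) 0 ''
  18: (1,11) 2 'ha'
  19: (11,17) 2 'ha'
  20: (17,9) 2 'ha'
  21: (9,15) 1 'h'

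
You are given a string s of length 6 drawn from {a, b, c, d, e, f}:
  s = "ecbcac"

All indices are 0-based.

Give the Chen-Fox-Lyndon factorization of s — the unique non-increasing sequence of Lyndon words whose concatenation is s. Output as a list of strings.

emit factor 1: 'e' (i=0, period=1)
emit factor 2: 'c' (i=1, period=1)
emit factor 3: 'bc' (i=2, period=2)
emit factor 4: 'ac' (i=4, period=2)

["e", "c", "bc", "ac"]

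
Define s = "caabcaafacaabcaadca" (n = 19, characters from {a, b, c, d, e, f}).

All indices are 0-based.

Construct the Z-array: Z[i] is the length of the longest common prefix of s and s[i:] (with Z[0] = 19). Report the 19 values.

Z[0]=19
i=1: i≥r, start 0; Z[1]=0
i=2: i≥r, start 0; Z[2]=0
i=3: i≥r, start 0; Z[3]=0
i=4: i≥r, start 0; Z[4]=3 extend→box=[4,7)
i=5: min(r-i=2, Z[1]=0)=0; Z[5]=0
i=6: min(r-i=1, Z[2]=0)=0; Z[6]=0
i=7: i≥r, start 0; Z[7]=0
i=8: i≥r, start 0; Z[8]=0
i=9: i≥r, start 0; Z[9]=7 extend→box=[9,16)
i=10: min(r-i=6, Z[1]=0)=0; Z[10]=0
i=11: min(r-i=5, Z[2]=0)=0; Z[11]=0
i=12: min(r-i=4, Z[3]=0)=0; Z[12]=0
i=13: min(r-i=3, Z[4]=3)=3; Z[13]=3
i=14: min(r-i=2, Z[5]=0)=0; Z[14]=0
i=15: min(r-i=1, Z[6]=0)=0; Z[15]=0
i=16: i≥r, start 0; Z[16]=0
i=17: i≥r, start 0; Z[17]=2 extend→box=[17,19)
i=18: min(r-i=1, Z[1]=0)=0; Z[18]=0

[19, 0, 0, 0, 3, 0, 0, 0, 0, 7, 0, 0, 0, 3, 0, 0, 0, 2, 0]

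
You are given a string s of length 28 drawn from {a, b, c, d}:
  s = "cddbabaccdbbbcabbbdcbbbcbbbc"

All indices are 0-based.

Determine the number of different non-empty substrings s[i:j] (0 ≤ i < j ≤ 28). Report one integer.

rank | idx | suffix
   0 |   4 | abaccdbbbcabbbdcbbbcbbbc
   1 |  14 | abbbdcbbbcbbbc
   2 |   6 | accdbbbcabbbdcbbbcbbbc
   3 |   3 | babaccdbbbcabbbdcbbbcbbbc
   4 |   5 | baccdbbbcabbbdcbbbcbbbc
   5 |  24 | bbbc
   6 |  10 | bbbcabbbdcbbbcbbbc
   7 |  20 | bbbcbbbc
   8 |  15 | bbbdcbbbcbbbc
   9 |  25 | bbc
  10 |  11 | bbcabbbdcbbbcbbbc
  11 |  21 | bbcbbbc
  12 |  16 | bbdcbbbcbbbc
  13 |  26 | bc
  14 |  12 | bcabbbdcbbbcbbbc
  15 |  22 | bcbbbc
  16 |  17 | bdcbbbcbbbc
  17 |  27 | c
  18 |  13 | cabbbdcbbbcbbbc
  19 |  23 | cbbbc
  20 |  19 | cbbbcbbbc
  21 |   7 | ccdbbbcabbbdcbbbcbbbc
  22 |   8 | cdbbbcabbbdcbbbcbbbc
  23 |   0 | cddbabaccdbbbcabbbdcbbbcbbbc
  24 |   2 | dbabaccdbbbcabbbdcbbbcbbbc
  25 |   9 | dbbbcabbbdcbbbcbbbc
  26 |  18 | dcbbbcbbbc
  27 |   1 | ddbabaccdbbbcabbbdcbbbcbbbc

SA = [4, 14, 6, 3, 5, 24, 10, 20, 15, 25, 11, 21, 16, 26, 12, 22, 17, 27, 13, 23, 19, 7, 8, 0, 2, 9, 18, 1]
i: (SA[i-1],SA[i]) lcp shared
  1: (4,14) 2 'ab'
  2: (14,6) 1 'a'
  3: (6,3) 0 ''
  4: (3,5) 2 'ba'
  5: (5,24) 1 'b'
  6: (24,10) 4 'bbbc'
  7: (10,20) 4 'bbbc'
  8: (20,15) 3 'bbb'
  9: (15,25) 2 'bb'
  10: (25,11) 3 'bbc'
  11: (11,21) 3 'bbc'
  12: (21,16) 2 'bb'
  13: (16,26) 1 'b'
  14: (26,12) 2 'bc'
  15: (12,22) 2 'bc'
  16: (22,17) 1 'b'
  17: (17,27) 0 ''
  18: (27,13) 1 'c'
  19: (13,23) 1 'c'
  20: (23,19) 5 'cbbbc'
  21: (19,7) 1 'c'
  22: (7,8) 1 'c'
  23: (8,0) 2 'cd'
  24: (0,2) 0 ''
  25: (2,9) 2 'db'
  26: (9,18) 1 'd'
  27: (18,1) 1 'd'

n(n+1)/2 = 28·29/2 = 406
Σ LCP = 0 + 2 + 1 + 0 + 2 + 1 + 4 + 4 + 3 + 2 + 3 + 3 + 2 + 1 + 2 + 2 + 1 + 0 + 1 + 1 + 5 + 1 + 1 + 2 + 0 + 2 + 1 + 1 = 48
distinct = 406 − 48 = 358

358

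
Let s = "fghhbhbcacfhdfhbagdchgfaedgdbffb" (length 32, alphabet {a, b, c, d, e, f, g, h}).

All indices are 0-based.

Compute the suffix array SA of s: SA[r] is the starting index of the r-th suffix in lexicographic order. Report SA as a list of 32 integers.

sorted suffixes:
  #0 SA[0]=8  'acfhdfhbagdchgfaedgdbffb'
  #1 SA[1]=23  'aedgdbffb'
  #2 SA[2]=16  'agdchgfaedgdbffb'
  #3 SA[3]=31  'b'
  #4 SA[4]=15  'bagdchgfaedgdbffb'
  #5 SA[5]=6  'bcacfhdfhbagdchgfaedgdbffb'
  #6 SA[6]=28  'bffb'
  #7 SA[7]=4  'bhbcacfhdfhbagdchgfaedgdbffb'
  #8 SA[8]=7  'cacfhdfhbagdchgfaedgdbffb'
  #9 SA[9]=9  'cfhdfhbagdchgfaedgdbffb'
  #10 SA[10]=19  'chgfaedgdbffb'
  #11 SA[11]=27  'dbffb'
  #12 SA[12]=18  'dchgfaedgdbffb'
  #13 SA[13]=12  'dfhbagdchgfaedgdbffb'
  #14 SA[14]=25  'dgdbffb'
  #15 SA[15]=24  'edgdbffb'
  #16 SA[16]=22  'faedgdbffb'
  #17 SA[17]=30  'fb'
  #18 SA[18]=29  'ffb'
  #19 SA[19]=0  'fghhbhbcacfhdfhbagdchgfaedgdbffb'
  #20 SA[20]=13  'fhbagdchgfaedgdbffb'
  #21 SA[21]=10  'fhdfhbagdchgfaedgdbffb'
  #22 SA[22]=26  'gdbffb'
  #23 SA[23]=17  'gdchgfaedgdbffb'
  #24 SA[24]=21  'gfaedgdbffb'
  #25 SA[25]=1  'ghhbhbcacfhdfhbagdchgfaedgdbffb'
  #26 SA[26]=14  'hbagdchgfaedgdbffb'
  #27 SA[27]=5  'hbcacfhdfhbagdchgfaedgdbffb'
  #28 SA[28]=3  'hbhbcacfhdfhbagdchgfaedgdbffb'
  #29 SA[29]=11  'hdfhbagdchgfaedgdbffb'
  #30 SA[30]=20  'hgfaedgdbffb'
  #31 SA[31]=2  'hhbhbcacfhdfhbagdchgfaedgdbffb'

[8, 23, 16, 31, 15, 6, 28, 4, 7, 9, 19, 27, 18, 12, 25, 24, 22, 30, 29, 0, 13, 10, 26, 17, 21, 1, 14, 5, 3, 11, 20, 2]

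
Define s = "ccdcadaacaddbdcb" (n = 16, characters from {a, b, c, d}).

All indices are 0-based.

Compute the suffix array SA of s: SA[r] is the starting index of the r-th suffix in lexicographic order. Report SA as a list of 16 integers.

[6, 7, 4, 9, 15, 12, 3, 8, 14, 0, 1, 5, 11, 2, 13, 10]

sorted suffixes:
  #0 SA[0]=6  'aacaddbdcb'
  #1 SA[1]=7  'acaddbdcb'
  #2 SA[2]=4  'adaacaddbdcb'
  #3 SA[3]=9  'addbdcb'
  #4 SA[4]=15  'b'
  #5 SA[5]=12  'bdcb'
  #6 SA[6]=3  'cadaacaddbdcb'
  #7 SA[7]=8  'caddbdcb'
  #8 SA[8]=14  'cb'
  #9 SA[9]=0  'ccdcadaacaddbdcb'
  #10 SA[10]=1  'cdcadaacaddbdcb'
  #11 SA[11]=5  'daacaddbdcb'
  #12 SA[12]=11  'dbdcb'
  #13 SA[13]=2  'dcadaacaddbdcb'
  #14 SA[14]=13  'dcb'
  #15 SA[15]=10  'ddbdcb'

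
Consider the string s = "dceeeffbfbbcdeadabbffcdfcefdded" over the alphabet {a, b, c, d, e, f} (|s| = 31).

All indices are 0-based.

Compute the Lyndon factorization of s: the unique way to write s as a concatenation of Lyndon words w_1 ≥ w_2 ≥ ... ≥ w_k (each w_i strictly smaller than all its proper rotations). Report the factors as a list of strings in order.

["d", "ceeeff", "bf", "bbcde", "ad", "abbffcdfcefdded"]

emit factor 1: 'd' (i=0, period=1)
emit factor 2: 'ceeeff' (i=1, period=6)
emit factor 3: 'bf' (i=7, period=2)
emit factor 4: 'bbcde' (i=9, period=5)
emit factor 5: 'ad' (i=14, period=2)
emit factor 6: 'abbffcdfcefdded' (i=16, period=15)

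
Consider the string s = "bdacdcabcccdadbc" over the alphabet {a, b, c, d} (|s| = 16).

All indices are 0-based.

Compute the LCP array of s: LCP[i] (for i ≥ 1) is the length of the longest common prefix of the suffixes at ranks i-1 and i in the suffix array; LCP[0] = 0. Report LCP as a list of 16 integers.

[0, 1, 1, 0, 2, 1, 0, 1, 1, 2, 1, 2, 0, 2, 1, 1]

sorted suffixes:
  #0 SA[0]=6  'abcccdadbc'
  #1 SA[1]=2  'acdcabcccdadbc'
  #2 SA[2]=12  'adbc'
  #3 SA[3]=14  'bc'
  #4 SA[4]=7  'bcccdadbc'
  #5 SA[5]=0  'bdacdcabcccdadbc'
  #6 SA[6]=15  'c'
  #7 SA[7]=5  'cabcccdadbc'
  #8 SA[8]=8  'cccdadbc'
  #9 SA[9]=9  'ccdadbc'
  #10 SA[10]=10  'cdadbc'
  #11 SA[11]=3  'cdcabcccdadbc'
  #12 SA[12]=1  'dacdcabcccdadbc'
  #13 SA[13]=11  'dadbc'
  #14 SA[14]=13  'dbc'
  #15 SA[15]=4  'dcabcccdadbc'

SA = [6, 2, 12, 14, 7, 0, 15, 5, 8, 9, 10, 3, 1, 11, 13, 4]
[i] adj suffixes → lcp
  [1] 6/2 → 1 ('a')
  [2] 2/12 → 1 ('a')
  [3] 12/14 → 0 ('')
  [4] 14/7 → 2 ('bc')
  [5] 7/0 → 1 ('b')
  [6] 0/15 → 0 ('')
  [7] 15/5 → 1 ('c')
  [8] 5/8 → 1 ('c')
  [9] 8/9 → 2 ('cc')
  [10] 9/10 → 1 ('c')
  [11] 10/3 → 2 ('cd')
  [12] 3/1 → 0 ('')
  [13] 1/11 → 2 ('da')
  [14] 11/13 → 1 ('d')
  [15] 13/4 → 1 ('d')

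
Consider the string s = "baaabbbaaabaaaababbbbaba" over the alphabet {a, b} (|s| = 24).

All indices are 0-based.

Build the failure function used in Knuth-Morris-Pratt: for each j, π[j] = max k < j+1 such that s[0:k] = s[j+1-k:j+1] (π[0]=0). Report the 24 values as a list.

π[0] = 0
j=1 s[j]='a': π[1]=0 (border '')
j=2 s[j]='a': π[2]=0 (border '')
j=3 s[j]='a': π[3]=0 (border '')
j=4 s[j]='b': π[4]=1 (border 'b')
j=5 s[j]='b': k: 1→0; π[5]=1 (border 'b')
j=6 s[j]='b': k: 1→0; π[6]=1 (border 'b')
j=7 s[j]='a': π[7]=2 (border 'ba')
j=8 s[j]='a': π[8]=3 (border 'baa')
j=9 s[j]='a': π[9]=4 (border 'baaa')
j=10 s[j]='b': π[10]=5 (border 'baaab')
j=11 s[j]='a': k: 5→1; π[11]=2 (border 'ba')
j=12 s[j]='a': π[12]=3 (border 'baa')
j=13 s[j]='a': π[13]=4 (border 'baaa')
j=14 s[j]='a': k: 4→0; π[14]=0 (border '')
j=15 s[j]='b': π[15]=1 (border 'b')
j=16 s[j]='a': π[16]=2 (border 'ba')
j=17 s[j]='b': k: 2→0; π[17]=1 (border 'b')
j=18 s[j]='b': k: 1→0; π[18]=1 (border 'b')
j=19 s[j]='b': k: 1→0; π[19]=1 (border 'b')
j=20 s[j]='b': k: 1→0; π[20]=1 (border 'b')
j=21 s[j]='a': π[21]=2 (border 'ba')
j=22 s[j]='b': k: 2→0; π[22]=1 (border 'b')
j=23 s[j]='a': π[23]=2 (border 'ba')

[0, 0, 0, 0, 1, 1, 1, 2, 3, 4, 5, 2, 3, 4, 0, 1, 2, 1, 1, 1, 1, 2, 1, 2]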